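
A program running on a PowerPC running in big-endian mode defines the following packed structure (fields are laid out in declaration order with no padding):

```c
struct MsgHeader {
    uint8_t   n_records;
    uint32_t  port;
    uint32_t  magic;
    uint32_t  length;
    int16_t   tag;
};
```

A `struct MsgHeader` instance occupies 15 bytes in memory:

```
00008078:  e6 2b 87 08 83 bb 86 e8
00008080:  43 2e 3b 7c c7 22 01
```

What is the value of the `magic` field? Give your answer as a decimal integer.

3146180675

`magic` follows `n_records` (1 B), `port` (4 B), so it starts at offset 1 + 4 = 5 and occupies 4 bytes.
Bytes at offsets 5..8: BB 86 E8 43.
Big-endian stores the most-significant byte at the lowest address.
The bytes are already most-significant first: 0xBB86E843.
0xBB86E843 = 3146180675.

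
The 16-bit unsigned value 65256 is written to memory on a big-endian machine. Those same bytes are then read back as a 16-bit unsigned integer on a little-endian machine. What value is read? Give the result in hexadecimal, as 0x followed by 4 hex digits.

65256 in 16-bit hexadecimal is 0xFEE8.
Stored big-endian, the bytes at ascending addresses are FE E8.
Read back as little-endian, the first byte is least significant, giving 0xE8FE.

0xE8FE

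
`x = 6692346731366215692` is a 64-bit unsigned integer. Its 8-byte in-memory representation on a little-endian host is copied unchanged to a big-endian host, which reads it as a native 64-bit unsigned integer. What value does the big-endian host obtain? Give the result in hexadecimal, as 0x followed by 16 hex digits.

0x0C70D404E5FDDF5C

6692346731366215692 in 64-bit hexadecimal is 0x5CDFFDE504D4700C.
Stored little-endian, the bytes at ascending addresses are 0C 70 D4 04 E5 FD DF 5C.
Read back as big-endian, the last byte is least significant, giving 0x0C70D404E5FDDF5C.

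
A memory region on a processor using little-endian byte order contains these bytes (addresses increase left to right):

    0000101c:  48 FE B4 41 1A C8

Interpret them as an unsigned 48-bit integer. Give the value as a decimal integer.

220015097085512

Little-endian: lowest address holds the least-significant byte.
Reassemble most-significant byte first: C8 1A 41 B4 FE 48 → 0xC81A41B4FE48.
0xC81A41B4FE48 = 220015097085512.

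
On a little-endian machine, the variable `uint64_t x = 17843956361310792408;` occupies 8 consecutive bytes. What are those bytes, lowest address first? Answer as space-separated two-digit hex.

17843956361310792408 in hexadecimal, padded to 64 bits, is 0xF7A277C4EF806AD8.
Split into bytes (most-significant first): F7 A2 77 C4 EF 80 6A D8.
Little-endian: lowest address holds the least-significant byte.
So at ascending addresses the bytes are D8 6A 80 EF C4 77 A2 F7.

D8 6A 80 EF C4 77 A2 F7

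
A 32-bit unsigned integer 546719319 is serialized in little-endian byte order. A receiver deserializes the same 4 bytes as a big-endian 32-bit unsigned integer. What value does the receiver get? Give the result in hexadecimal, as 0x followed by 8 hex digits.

546719319 in 32-bit hexadecimal is 0x20964657.
Stored little-endian, the bytes at ascending addresses are 57 46 96 20.
Read back as big-endian, the last byte is least significant, giving 0x57469620.

0x57469620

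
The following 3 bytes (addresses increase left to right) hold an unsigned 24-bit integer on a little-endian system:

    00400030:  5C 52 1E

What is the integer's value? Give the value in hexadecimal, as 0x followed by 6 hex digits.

0x1E525C

In little-endian order the low byte comes first in memory.
Reassemble most-significant byte first: 1E 52 5C → 0x1E525C.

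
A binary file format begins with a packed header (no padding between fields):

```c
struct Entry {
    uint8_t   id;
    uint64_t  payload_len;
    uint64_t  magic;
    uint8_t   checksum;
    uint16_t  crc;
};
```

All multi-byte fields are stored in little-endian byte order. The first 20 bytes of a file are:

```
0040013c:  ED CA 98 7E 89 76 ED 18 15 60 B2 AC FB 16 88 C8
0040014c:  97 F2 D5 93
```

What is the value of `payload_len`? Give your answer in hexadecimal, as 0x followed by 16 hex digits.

0x1518ED76897E98CA

`payload_len` follows `id` (1 byte), so it starts at byte offset 1 and occupies 8 bytes.
Bytes at offsets 1..8: CA 98 7E 89 76 ED 18 15.
Little-endian stores the least-significant byte at the lowest address.
Reassemble most-significant byte first: 15 18 ED 76 89 7E 98 CA → 0x1518ED76897E98CA.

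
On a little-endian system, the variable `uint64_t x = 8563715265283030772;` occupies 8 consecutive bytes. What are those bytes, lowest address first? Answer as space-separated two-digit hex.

F4 FE C8 48 A9 6D D8 76

8563715265283030772 in hexadecimal, padded to 64 bits, is 0x76D86DA948C8FEF4.
Split into bytes (most-significant first): 76 D8 6D A9 48 C8 FE F4.
Little-endian: lowest address holds the least-significant byte.
So at ascending addresses the bytes are F4 FE C8 48 A9 6D D8 76.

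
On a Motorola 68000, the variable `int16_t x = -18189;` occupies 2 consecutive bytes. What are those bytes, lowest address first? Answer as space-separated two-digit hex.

Two's complement of -18189 in 16 bits: 18189 = 0x470D; invert → 0xB8F2; add 1 → 0xB8F3.
Split into bytes (most-significant first): B8 F3.
Big-endian: lowest address holds the most-significant byte.
So the memory order matches the most-significant-first order: B8 F3.

B8 F3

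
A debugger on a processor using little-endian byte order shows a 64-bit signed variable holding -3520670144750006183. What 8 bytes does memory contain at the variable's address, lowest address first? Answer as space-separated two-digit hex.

Two's complement of -3520670144750006183 in 64 bits: 3520670144750006183 = 0x30DBEED7E525AFA7; invert → 0xCF2411281ADA5058; add 1 → 0xCF2411281ADA5059.
Split into bytes (most-significant first): CF 24 11 28 1A DA 50 59.
Little-endian: lowest address holds the least-significant byte.
So at ascending addresses the bytes are 59 50 DA 1A 28 11 24 CF.

59 50 DA 1A 28 11 24 CF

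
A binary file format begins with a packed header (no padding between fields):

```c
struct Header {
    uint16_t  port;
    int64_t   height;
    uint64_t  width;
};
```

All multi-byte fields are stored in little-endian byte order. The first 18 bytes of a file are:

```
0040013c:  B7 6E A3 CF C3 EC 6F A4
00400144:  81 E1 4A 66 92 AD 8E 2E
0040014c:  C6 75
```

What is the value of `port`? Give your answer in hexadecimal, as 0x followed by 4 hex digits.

0x6EB7

`port` is the first field, at byte offset 0, occupying 2 bytes.
Bytes at offsets 0..1: B7 6E.
Little-endian: lowest address holds the least-significant byte.
Reassemble most-significant byte first: 6E B7 → 0x6EB7.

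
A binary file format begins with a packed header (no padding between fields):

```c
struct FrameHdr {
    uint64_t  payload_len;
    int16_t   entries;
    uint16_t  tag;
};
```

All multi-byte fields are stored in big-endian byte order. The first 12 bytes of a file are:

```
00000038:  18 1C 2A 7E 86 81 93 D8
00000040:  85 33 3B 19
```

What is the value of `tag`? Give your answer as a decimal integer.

15129

`tag` follows `payload_len` (8 B), `entries` (2 B), so it starts at offset 8 + 2 = 10 and occupies 2 bytes.
Bytes at offsets 10..11: 3B 19.
In big-endian order the high byte comes first in memory.
The bytes are already most-significant first: 0x3B19.
0x3B19 = 15129.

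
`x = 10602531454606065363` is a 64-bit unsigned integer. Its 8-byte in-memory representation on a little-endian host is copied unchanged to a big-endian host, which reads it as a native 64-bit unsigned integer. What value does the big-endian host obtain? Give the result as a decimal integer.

15221801630421885843

10602531454606065363 in 64-bit hexadecimal is 0x9323C22EEFB33ED3.
Stored little-endian, the bytes at ascending addresses are D3 3E B3 EF 2E C2 23 93.
Read back as big-endian, the last byte is least significant, giving 0xD33EB3EF2EC22393.
0xD33EB3EF2EC22393 = 15221801630421885843.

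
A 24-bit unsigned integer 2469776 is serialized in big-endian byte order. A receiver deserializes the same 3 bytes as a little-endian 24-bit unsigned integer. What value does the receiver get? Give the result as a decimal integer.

2469776 in 24-bit hexadecimal is 0x25AF90.
Stored big-endian, the bytes at ascending addresses are 25 AF 90.
Read back as little-endian, the first byte is least significant, giving 0x90AF25.
0x90AF25 = 9482021.

9482021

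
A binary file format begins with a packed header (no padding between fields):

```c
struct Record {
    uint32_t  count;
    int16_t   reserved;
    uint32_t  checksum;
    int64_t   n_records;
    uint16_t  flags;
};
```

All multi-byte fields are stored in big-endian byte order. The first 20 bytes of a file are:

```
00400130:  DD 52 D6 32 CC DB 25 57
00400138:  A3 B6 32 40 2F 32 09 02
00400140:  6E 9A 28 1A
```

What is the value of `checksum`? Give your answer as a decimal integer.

626500534

`checksum` follows `count` (4 B), `reserved` (2 B), so it starts at offset 4 + 2 = 6 and occupies 4 bytes.
Bytes at offsets 6..9: 25 57 A3 B6.
In big-endian order the high byte comes first in memory.
The bytes are already most-significant first: 0x2557A3B6.
0x2557A3B6 = 626500534.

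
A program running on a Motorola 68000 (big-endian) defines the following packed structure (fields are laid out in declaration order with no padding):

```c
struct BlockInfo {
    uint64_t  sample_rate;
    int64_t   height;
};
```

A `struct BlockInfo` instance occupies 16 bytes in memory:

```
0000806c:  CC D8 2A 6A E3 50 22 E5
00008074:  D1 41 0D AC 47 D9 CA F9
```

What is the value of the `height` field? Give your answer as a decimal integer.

`height` follows `sample_rate` (8 bytes), so it starts at byte offset 8 and occupies 8 bytes.
Bytes at offsets 8..15: D1 41 0D AC 47 D9 CA F9.
Big-endian: lowest address holds the most-significant byte.
The bytes are already most-significant first: 0xD1410DAC47D9CAF9.
Top bit is set, so as a signed 64-bit value this is 0xD1410DAC47D9CAF9 − 2^64 = -3368396012705428743.

-3368396012705428743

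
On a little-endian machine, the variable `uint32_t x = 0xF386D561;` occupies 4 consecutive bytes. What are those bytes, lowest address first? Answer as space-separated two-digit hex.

61 D5 86 F3

Split into bytes (most-significant first): F3 86 D5 61.
In little-endian order the low byte comes first in memory.
So at ascending addresses the bytes are 61 D5 86 F3.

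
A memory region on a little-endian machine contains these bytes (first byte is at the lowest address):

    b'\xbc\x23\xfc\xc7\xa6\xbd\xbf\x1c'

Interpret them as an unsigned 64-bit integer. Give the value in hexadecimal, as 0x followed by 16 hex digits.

Little-endian stores the least-significant byte at the lowest address.
Reassemble most-significant byte first: 1C BF BD A6 C7 FC 23 BC → 0x1CBFBDA6C7FC23BC.

0x1CBFBDA6C7FC23BC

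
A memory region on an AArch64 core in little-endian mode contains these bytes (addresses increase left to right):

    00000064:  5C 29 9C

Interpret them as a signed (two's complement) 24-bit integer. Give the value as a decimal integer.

Little-endian stores the least-significant byte at the lowest address.
Reassemble most-significant byte first: 9C 29 5C → 0x9C295C.
Top bit is set, so as a signed 24-bit value this is 0x9C295C − 2^24 = -6543012.

-6543012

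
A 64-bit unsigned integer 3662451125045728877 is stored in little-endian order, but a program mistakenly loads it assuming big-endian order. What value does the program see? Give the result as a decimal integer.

3662451125045728877 in 64-bit hexadecimal is 0x32D3A3E4CB94966D.
Stored little-endian, the bytes at ascending addresses are 6D 96 94 CB E4 A3 D3 32.
Read back as big-endian, the last byte is least significant, giving 0x6D9694CBE4A3D332.
0x6D9694CBE4A3D332 = 7896662600075957042.

7896662600075957042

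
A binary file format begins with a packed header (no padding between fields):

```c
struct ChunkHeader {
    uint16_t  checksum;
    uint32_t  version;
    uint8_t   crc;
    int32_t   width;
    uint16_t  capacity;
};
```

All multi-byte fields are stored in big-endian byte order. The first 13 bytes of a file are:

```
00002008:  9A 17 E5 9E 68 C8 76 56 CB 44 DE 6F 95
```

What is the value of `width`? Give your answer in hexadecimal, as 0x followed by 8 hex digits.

0x56CB44DE

`width` follows `checksum` (2 B), `version` (4 B), `crc` (1 B), so it starts at offset 2 + 4 + 1 = 7 and occupies 4 bytes.
Bytes at offsets 7..10: 56 CB 44 DE.
Big-endian stores the most-significant byte at the lowest address.
The bytes are already most-significant first: 0x56CB44DE.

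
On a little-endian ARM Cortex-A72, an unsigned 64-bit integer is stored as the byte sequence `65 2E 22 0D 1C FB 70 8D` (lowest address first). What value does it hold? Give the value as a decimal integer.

Little-endian stores the least-significant byte at the lowest address.
Reassemble most-significant byte first: 8D 70 FB 1C 0D 22 2E 65 → 0x8D70FB1C0D222E65.
0x8D70FB1C0D222E65 = 10191922054637432421.

10191922054637432421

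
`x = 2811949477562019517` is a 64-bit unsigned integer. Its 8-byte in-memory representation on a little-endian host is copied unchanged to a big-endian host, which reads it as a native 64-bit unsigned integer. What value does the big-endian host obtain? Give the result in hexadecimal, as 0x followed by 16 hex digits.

0xBDEE6DC8260D0627

2811949477562019517 in 64-bit hexadecimal is 0x27060D26C86DEEBD.
Stored little-endian, the bytes at ascending addresses are BD EE 6D C8 26 0D 06 27.
Read back as big-endian, the last byte is least significant, giving 0xBDEE6DC8260D0627.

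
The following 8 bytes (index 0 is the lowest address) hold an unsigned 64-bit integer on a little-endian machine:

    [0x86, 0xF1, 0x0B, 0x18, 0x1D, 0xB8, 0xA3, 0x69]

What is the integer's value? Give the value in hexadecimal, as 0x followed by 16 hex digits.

0x69A3B81D180BF186

Little-endian stores the least-significant byte at the lowest address.
Reassemble most-significant byte first: 69 A3 B8 1D 18 0B F1 86 → 0x69A3B81D180BF186.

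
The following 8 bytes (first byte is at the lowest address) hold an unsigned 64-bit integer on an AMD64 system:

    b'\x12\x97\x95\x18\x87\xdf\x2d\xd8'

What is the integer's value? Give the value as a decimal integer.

15577352457470449426

Little-endian stores the least-significant byte at the lowest address.
Reassemble most-significant byte first: D8 2D DF 87 18 95 97 12 → 0xD82DDF8718959712.
0xD82DDF8718959712 = 15577352457470449426.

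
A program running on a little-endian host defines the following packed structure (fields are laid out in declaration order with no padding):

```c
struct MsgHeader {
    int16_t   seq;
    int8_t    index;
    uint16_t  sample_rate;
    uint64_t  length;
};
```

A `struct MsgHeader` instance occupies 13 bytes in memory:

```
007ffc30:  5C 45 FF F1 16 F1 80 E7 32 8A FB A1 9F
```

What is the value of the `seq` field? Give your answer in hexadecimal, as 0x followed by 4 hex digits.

`seq` is the first field, at byte offset 0, occupying 2 bytes.
Bytes at offsets 0..1: 5C 45.
Little-endian stores the least-significant byte at the lowest address.
Reassemble most-significant byte first: 45 5C → 0x455C.

0x455C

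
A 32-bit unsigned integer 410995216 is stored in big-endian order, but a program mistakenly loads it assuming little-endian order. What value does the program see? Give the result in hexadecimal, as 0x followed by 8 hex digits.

0x104A7F18

410995216 in 32-bit hexadecimal is 0x187F4A10.
Stored big-endian, the bytes at ascending addresses are 18 7F 4A 10.
Read back as little-endian, the first byte is least significant, giving 0x104A7F18.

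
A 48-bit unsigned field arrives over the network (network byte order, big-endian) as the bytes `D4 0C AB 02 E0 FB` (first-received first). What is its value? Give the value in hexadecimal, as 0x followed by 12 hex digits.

0xD40CAB02E0FB

Big-endian stores the most-significant byte at the lowest address.
The bytes are already most-significant first: 0xD40CAB02E0FB.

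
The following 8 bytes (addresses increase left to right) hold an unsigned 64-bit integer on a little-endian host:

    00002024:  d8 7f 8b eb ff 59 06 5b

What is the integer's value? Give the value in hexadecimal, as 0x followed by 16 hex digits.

0x5B0659FFEB8B7FD8

In little-endian order the low byte comes first in memory.
Reassemble most-significant byte first: 5B 06 59 FF EB 8B 7F D8 → 0x5B0659FFEB8B7FD8.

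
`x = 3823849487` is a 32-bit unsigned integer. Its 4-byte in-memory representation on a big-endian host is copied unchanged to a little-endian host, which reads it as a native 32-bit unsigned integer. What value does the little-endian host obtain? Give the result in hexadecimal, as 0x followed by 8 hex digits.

0x0F50EBE3

3823849487 in 32-bit hexadecimal is 0xE3EB500F.
Stored big-endian, the bytes at ascending addresses are E3 EB 50 0F.
Read back as little-endian, the first byte is least significant, giving 0x0F50EBE3.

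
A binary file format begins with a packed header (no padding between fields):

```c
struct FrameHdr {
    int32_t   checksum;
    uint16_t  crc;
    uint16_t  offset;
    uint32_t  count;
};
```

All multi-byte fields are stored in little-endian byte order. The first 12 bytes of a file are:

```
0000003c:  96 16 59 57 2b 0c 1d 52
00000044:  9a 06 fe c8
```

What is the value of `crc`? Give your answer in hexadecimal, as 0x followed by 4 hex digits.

0x0C2B

`crc` follows `checksum` (4 bytes), so it starts at byte offset 4 and occupies 2 bytes.
Bytes at offsets 4..5: 2B 0C.
Little-endian: lowest address holds the least-significant byte.
Reassemble most-significant byte first: 0C 2B → 0x0C2B.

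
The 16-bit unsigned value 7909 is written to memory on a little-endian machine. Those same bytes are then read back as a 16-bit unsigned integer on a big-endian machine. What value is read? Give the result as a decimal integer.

58654

7909 in 16-bit hexadecimal is 0x1EE5.
Stored little-endian, the bytes at ascending addresses are E5 1E.
Read back as big-endian, the last byte is least significant, giving 0xE51E.
0xE51E = 58654.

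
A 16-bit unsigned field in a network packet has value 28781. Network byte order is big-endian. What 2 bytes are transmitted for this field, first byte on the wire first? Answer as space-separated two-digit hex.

70 6D

28781 in hexadecimal, padded to 16 bits, is 0x706D.
Split into bytes (most-significant first): 70 6D.
Big-endian: lowest address holds the most-significant byte.
So the memory order matches the most-significant-first order: 70 6D.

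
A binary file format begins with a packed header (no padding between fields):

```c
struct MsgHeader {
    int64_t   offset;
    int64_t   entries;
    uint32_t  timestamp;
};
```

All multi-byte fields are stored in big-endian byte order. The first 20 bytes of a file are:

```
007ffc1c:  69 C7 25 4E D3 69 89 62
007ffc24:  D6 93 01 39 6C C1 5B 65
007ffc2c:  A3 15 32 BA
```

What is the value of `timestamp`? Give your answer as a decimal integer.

2736075450

`timestamp` follows `offset` (8 B), `entries` (8 B), so it starts at offset 8 + 8 = 16 and occupies 4 bytes.
Bytes at offsets 16..19: A3 15 32 BA.
In big-endian order the high byte comes first in memory.
The bytes are already most-significant first: 0xA31532BA.
0xA31532BA = 2736075450.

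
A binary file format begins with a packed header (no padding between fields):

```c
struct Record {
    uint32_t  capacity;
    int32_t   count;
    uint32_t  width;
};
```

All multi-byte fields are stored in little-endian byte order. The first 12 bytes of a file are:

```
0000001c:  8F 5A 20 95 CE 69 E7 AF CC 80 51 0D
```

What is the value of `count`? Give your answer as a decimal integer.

`count` follows `capacity` (4 bytes), so it starts at byte offset 4 and occupies 4 bytes.
Bytes at offsets 4..7: CE 69 E7 AF.
In little-endian order the low byte comes first in memory.
Reassemble most-significant byte first: AF E7 69 CE → 0xAFE769CE.
Top bit is set, so as a signed 32-bit value this is 0xAFE769CE − 2^32 = -1343788594.

-1343788594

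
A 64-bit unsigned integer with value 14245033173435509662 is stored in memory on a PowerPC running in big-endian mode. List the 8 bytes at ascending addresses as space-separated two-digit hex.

14245033173435509662 in hexadecimal, padded to 64 bits, is 0xC5B08632A4476B9E.
Split into bytes (most-significant first): C5 B0 86 32 A4 47 6B 9E.
Big-endian: lowest address holds the most-significant byte.
So the memory order matches the most-significant-first order: C5 B0 86 32 A4 47 6B 9E.

C5 B0 86 32 A4 47 6B 9E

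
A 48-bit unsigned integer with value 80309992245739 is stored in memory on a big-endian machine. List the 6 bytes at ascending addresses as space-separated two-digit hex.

80309992245739 in hexadecimal, padded to 48 bits, is 0x490AA08F49EB.
Split into bytes (most-significant first): 49 0A A0 8F 49 EB.
Big-endian stores the most-significant byte at the lowest address.
So the memory order matches the most-significant-first order: 49 0A A0 8F 49 EB.

49 0A A0 8F 49 EB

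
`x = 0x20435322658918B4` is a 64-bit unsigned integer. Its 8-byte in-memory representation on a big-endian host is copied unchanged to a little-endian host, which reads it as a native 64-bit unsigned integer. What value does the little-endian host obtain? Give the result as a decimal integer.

12977273393728668448

Stored big-endian, the bytes at ascending addresses are 20 43 53 22 65 89 18 B4.
Read back as little-endian, the first byte is least significant, giving 0xB418896522534320.
0xB418896522534320 = 12977273393728668448.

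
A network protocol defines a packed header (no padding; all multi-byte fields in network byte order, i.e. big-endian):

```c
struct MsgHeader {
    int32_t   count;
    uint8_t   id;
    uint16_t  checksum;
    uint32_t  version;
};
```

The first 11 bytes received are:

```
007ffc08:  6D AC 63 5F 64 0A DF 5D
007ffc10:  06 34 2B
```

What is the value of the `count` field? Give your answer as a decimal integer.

`count` is the first field, at byte offset 0, occupying 4 bytes.
Bytes at offsets 0..3: 6D AC 63 5F.
Big-endian stores the most-significant byte at the lowest address.
The bytes are already most-significant first: 0x6DAC635F.
0x6DAC635F = 1840014175.

1840014175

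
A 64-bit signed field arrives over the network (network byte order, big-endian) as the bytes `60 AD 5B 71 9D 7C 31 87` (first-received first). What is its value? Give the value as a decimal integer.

Big-endian stores the most-significant byte at the lowest address.
The bytes are already most-significant first: 0x60AD5B719D7C3187.
0x60AD5B719D7C3187 = 6966324742143619463.

6966324742143619463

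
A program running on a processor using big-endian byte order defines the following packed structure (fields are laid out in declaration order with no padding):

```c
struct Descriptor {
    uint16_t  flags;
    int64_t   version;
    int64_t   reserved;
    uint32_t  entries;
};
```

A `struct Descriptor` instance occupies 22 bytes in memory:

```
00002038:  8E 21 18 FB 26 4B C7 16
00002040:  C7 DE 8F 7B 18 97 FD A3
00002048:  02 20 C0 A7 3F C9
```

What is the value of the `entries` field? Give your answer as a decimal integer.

`entries` follows `flags` (2 B), `version` (8 B), `reserved` (8 B), so it starts at offset 2 + 8 + 8 = 18 and occupies 4 bytes.
Bytes at offsets 18..21: C0 A7 3F C9.
Big-endian: lowest address holds the most-significant byte.
The bytes are already most-significant first: 0xC0A73FC9.
0xC0A73FC9 = 3232186313.

3232186313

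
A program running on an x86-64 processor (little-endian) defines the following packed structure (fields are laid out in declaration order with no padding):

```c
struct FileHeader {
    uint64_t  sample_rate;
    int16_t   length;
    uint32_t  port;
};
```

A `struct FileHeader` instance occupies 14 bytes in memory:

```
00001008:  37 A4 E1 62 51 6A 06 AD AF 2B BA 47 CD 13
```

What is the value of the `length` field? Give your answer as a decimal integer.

`length` follows `sample_rate` (8 bytes), so it starts at byte offset 8 and occupies 2 bytes.
Bytes at offsets 8..9: AF 2B.
In little-endian order the low byte comes first in memory.
Reassemble most-significant byte first: 2B AF → 0x2BAF.
0x2BAF = 11183.

11183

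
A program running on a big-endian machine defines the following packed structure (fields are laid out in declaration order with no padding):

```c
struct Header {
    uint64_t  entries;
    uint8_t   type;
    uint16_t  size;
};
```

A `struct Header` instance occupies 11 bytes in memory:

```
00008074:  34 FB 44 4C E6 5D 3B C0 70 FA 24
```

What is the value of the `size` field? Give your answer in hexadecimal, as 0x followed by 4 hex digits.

`size` follows `entries` (8 B), `type` (1 B), so it starts at offset 8 + 1 = 9 and occupies 2 bytes.
Bytes at offsets 9..10: FA 24.
In big-endian order the high byte comes first in memory.
The bytes are already most-significant first: 0xFA24.

0xFA24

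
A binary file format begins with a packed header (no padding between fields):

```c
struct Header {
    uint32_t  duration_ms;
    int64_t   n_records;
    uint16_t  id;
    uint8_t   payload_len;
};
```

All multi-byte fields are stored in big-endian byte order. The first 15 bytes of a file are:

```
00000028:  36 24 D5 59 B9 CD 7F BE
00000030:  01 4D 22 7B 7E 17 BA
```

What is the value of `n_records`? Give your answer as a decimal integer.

`n_records` follows `duration_ms` (4 bytes), so it starts at byte offset 4 and occupies 8 bytes.
Bytes at offsets 4..11: B9 CD 7F BE 01 4D 22 7B.
Big-endian stores the most-significant byte at the lowest address.
The bytes are already most-significant first: 0xB9CD7FBE014D227B.
Top bit is set, so as a signed 64-bit value this is 0xB9CD7FBE014D227B − 2^64 = -5058246352424852869.

-5058246352424852869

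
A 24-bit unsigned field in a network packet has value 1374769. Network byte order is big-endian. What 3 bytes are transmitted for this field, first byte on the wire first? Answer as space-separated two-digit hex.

14 FA 31

1374769 in hexadecimal, padded to 24 bits, is 0x14FA31.
Split into bytes (most-significant first): 14 FA 31.
Big-endian stores the most-significant byte at the lowest address.
So the memory order matches the most-significant-first order: 14 FA 31.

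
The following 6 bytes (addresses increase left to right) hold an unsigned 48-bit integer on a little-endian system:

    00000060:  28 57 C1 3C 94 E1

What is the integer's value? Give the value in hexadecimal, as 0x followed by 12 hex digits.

Little-endian stores the least-significant byte at the lowest address.
Reassemble most-significant byte first: E1 94 3C C1 57 28 → 0xE1943CC15728.

0xE1943CC15728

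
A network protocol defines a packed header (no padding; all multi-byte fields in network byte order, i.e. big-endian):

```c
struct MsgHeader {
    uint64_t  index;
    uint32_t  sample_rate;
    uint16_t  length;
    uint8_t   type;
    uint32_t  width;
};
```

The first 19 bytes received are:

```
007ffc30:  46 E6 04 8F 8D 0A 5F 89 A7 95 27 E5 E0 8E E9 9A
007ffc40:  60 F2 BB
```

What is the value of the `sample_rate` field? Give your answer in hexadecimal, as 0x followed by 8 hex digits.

0xA79527E5

`sample_rate` follows `index` (8 bytes), so it starts at byte offset 8 and occupies 4 bytes.
Bytes at offsets 8..11: A7 95 27 E5.
In big-endian order the high byte comes first in memory.
The bytes are already most-significant first: 0xA79527E5.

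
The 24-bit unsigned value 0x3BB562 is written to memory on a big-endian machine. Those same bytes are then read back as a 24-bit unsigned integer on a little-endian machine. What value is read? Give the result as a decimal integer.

Stored big-endian, the bytes at ascending addresses are 3B B5 62.
Read back as little-endian, the first byte is least significant, giving 0x62B53B.
0x62B53B = 6468923.

6468923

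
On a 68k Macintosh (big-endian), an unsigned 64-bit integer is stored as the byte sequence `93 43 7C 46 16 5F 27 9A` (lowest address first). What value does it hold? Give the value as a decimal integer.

In big-endian order the high byte comes first in memory.
The bytes are already most-significant first: 0x93437C46165F279A.
0x93437C46165F279A = 10611461787479910298.

10611461787479910298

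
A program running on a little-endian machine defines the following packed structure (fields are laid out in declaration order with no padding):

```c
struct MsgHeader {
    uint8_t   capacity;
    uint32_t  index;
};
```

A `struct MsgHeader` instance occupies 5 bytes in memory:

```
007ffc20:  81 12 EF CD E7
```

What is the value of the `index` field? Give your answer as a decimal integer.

`index` follows `capacity` (1 byte), so it starts at byte offset 1 and occupies 4 bytes.
Bytes at offsets 1..4: 12 EF CD E7.
Little-endian: lowest address holds the least-significant byte.
Reassemble most-significant byte first: E7 CD EF 12 → 0xE7CDEF12.
0xE7CDEF12 = 3889032978.

3889032978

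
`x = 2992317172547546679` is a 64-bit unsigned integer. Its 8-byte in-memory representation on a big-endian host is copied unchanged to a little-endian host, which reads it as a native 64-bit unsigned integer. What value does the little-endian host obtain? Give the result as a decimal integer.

3994410624055019049

2992317172547546679 in 64-bit hexadecimal is 0x2986D89D4CFF6E37.
Stored big-endian, the bytes at ascending addresses are 29 86 D8 9D 4C FF 6E 37.
Read back as little-endian, the first byte is least significant, giving 0x376EFF4C9DD88629.
0x376EFF4C9DD88629 = 3994410624055019049.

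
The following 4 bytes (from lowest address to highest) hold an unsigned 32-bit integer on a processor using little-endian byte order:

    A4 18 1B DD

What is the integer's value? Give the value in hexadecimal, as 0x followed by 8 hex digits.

Little-endian: lowest address holds the least-significant byte.
Reassemble most-significant byte first: DD 1B 18 A4 → 0xDD1B18A4.

0xDD1B18A4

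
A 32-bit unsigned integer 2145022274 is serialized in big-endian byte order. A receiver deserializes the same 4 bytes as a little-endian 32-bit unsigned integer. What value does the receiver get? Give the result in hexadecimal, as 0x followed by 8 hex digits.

0x4271DA7F

2145022274 in 32-bit hexadecimal is 0x7FDA7142.
Stored big-endian, the bytes at ascending addresses are 7F DA 71 42.
Read back as little-endian, the first byte is least significant, giving 0x4271DA7F.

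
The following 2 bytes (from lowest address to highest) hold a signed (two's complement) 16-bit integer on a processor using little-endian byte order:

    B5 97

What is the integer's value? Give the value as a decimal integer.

Little-endian stores the least-significant byte at the lowest address.
Reassemble most-significant byte first: 97 B5 → 0x97B5.
Top bit is set, so as a signed 16-bit value this is 0x97B5 − 2^16 = -26699.

-26699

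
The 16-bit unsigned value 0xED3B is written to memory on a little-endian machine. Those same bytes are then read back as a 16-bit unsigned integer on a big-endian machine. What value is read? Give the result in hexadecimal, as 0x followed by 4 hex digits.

Stored little-endian, the bytes at ascending addresses are 3B ED.
Read back as big-endian, the last byte is least significant, giving 0x3BED.

0x3BED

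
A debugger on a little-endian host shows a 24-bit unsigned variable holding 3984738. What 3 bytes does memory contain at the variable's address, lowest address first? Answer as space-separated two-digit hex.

62 CD 3C

3984738 in hexadecimal, padded to 24 bits, is 0x3CCD62.
Split into bytes (most-significant first): 3C CD 62.
Little-endian: lowest address holds the least-significant byte.
So at ascending addresses the bytes are 62 CD 3C.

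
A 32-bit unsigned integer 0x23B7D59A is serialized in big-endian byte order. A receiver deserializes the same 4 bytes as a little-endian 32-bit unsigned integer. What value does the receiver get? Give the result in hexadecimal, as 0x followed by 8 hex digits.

Stored big-endian, the bytes at ascending addresses are 23 B7 D5 9A.
Read back as little-endian, the first byte is least significant, giving 0x9AD5B723.

0x9AD5B723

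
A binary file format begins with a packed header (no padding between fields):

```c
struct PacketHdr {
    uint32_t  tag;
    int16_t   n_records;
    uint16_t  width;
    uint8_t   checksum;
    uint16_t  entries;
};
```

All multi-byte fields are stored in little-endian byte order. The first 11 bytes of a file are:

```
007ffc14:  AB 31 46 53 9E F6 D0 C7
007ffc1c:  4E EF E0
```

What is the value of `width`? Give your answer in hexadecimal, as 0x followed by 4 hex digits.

`width` follows `tag` (4 B), `n_records` (2 B), so it starts at offset 4 + 2 = 6 and occupies 2 bytes.
Bytes at offsets 6..7: D0 C7.
In little-endian order the low byte comes first in memory.
Reassemble most-significant byte first: C7 D0 → 0xC7D0.

0xC7D0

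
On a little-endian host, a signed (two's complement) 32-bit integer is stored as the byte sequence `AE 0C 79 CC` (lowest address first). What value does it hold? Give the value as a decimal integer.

In little-endian order the low byte comes first in memory.
Reassemble most-significant byte first: CC 79 0C AE → 0xCC790CAE.
Top bit is set, so as a signed 32-bit value this is 0xCC790CAE − 2^32 = -864482130.

-864482130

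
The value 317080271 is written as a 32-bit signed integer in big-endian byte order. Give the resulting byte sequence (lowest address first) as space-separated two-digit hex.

317080271 in hexadecimal, padded to 32 bits, is 0x12E642CF.
Split into bytes (most-significant first): 12 E6 42 CF.
Big-endian stores the most-significant byte at the lowest address.
So the memory order matches the most-significant-first order: 12 E6 42 CF.

12 E6 42 CF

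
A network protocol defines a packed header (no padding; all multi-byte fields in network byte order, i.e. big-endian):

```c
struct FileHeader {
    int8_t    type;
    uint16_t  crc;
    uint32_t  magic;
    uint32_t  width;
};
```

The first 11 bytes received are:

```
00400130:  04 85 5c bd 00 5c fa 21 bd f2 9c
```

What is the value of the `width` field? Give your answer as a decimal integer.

566096540

`width` follows `type` (1 B), `crc` (2 B), `magic` (4 B), so it starts at offset 1 + 2 + 4 = 7 and occupies 4 bytes.
Bytes at offsets 7..10: 21 BD F2 9C.
Big-endian: lowest address holds the most-significant byte.
The bytes are already most-significant first: 0x21BDF29C.
0x21BDF29C = 566096540.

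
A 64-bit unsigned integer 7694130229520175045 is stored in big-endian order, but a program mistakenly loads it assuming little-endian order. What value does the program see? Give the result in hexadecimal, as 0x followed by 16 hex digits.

7694130229520175045 in 64-bit hexadecimal is 0x6AC70AADB2250FC5.
Stored big-endian, the bytes at ascending addresses are 6A C7 0A AD B2 25 0F C5.
Read back as little-endian, the first byte is least significant, giving 0xC50F25B2AD0AC76A.

0xC50F25B2AD0AC76A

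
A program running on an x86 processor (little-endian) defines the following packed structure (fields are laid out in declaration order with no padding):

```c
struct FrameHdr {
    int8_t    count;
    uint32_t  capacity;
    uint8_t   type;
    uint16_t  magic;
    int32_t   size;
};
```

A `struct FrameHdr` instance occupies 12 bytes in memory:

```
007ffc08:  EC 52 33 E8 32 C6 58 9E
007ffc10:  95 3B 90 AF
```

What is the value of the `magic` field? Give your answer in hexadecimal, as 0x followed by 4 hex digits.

`magic` follows `count` (1 B), `capacity` (4 B), `type` (1 B), so it starts at offset 1 + 4 + 1 = 6 and occupies 2 bytes.
Bytes at offsets 6..7: 58 9E.
Little-endian: lowest address holds the least-significant byte.
Reassemble most-significant byte first: 9E 58 → 0x9E58.

0x9E58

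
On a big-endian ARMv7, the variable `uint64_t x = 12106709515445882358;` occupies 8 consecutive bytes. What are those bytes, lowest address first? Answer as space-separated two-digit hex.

12106709515445882358 in hexadecimal, padded to 64 bits, is 0xA803AC2902FE4DF6.
Split into bytes (most-significant first): A8 03 AC 29 02 FE 4D F6.
Big-endian stores the most-significant byte at the lowest address.
So the memory order matches the most-significant-first order: A8 03 AC 29 02 FE 4D F6.

A8 03 AC 29 02 FE 4D F6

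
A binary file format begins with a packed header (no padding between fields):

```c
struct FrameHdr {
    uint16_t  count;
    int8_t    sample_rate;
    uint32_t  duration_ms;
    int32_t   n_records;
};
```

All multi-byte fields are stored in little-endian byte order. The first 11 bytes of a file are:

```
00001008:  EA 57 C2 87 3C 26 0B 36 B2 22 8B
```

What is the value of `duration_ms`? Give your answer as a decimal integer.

187055239

`duration_ms` follows `count` (2 B), `sample_rate` (1 B), so it starts at offset 2 + 1 = 3 and occupies 4 bytes.
Bytes at offsets 3..6: 87 3C 26 0B.
Little-endian: lowest address holds the least-significant byte.
Reassemble most-significant byte first: 0B 26 3C 87 → 0x0B263C87.
0x0B263C87 = 187055239.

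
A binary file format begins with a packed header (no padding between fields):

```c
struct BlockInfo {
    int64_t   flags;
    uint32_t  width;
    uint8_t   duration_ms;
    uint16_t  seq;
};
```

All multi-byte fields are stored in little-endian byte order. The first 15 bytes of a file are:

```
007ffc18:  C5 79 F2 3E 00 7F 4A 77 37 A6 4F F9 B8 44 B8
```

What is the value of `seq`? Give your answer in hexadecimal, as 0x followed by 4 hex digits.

`seq` follows `flags` (8 B), `width` (4 B), `duration_ms` (1 B), so it starts at offset 8 + 4 + 1 = 13 and occupies 2 bytes.
Bytes at offsets 13..14: 44 B8.
In little-endian order the low byte comes first in memory.
Reassemble most-significant byte first: B8 44 → 0xB844.

0xB844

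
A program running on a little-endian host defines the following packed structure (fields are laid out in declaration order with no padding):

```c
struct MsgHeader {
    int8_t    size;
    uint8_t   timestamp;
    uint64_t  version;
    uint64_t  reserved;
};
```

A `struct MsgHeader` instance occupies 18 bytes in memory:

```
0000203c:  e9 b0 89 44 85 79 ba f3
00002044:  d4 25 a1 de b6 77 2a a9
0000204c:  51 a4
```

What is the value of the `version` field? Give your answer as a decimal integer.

2726071656694236297

`version` follows `size` (1 B), `timestamp` (1 B), so it starts at offset 1 + 1 = 2 and occupies 8 bytes.
Bytes at offsets 2..9: 89 44 85 79 BA F3 D4 25.
Little-endian stores the least-significant byte at the lowest address.
Reassemble most-significant byte first: 25 D4 F3 BA 79 85 44 89 → 0x25D4F3BA79854489.
0x25D4F3BA79854489 = 2726071656694236297.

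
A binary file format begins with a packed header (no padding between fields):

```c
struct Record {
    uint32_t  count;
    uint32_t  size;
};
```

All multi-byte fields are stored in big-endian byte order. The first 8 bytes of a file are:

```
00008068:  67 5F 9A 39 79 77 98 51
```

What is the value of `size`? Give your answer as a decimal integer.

`size` follows `count` (4 bytes), so it starts at byte offset 4 and occupies 4 bytes.
Bytes at offsets 4..7: 79 77 98 51.
Big-endian stores the most-significant byte at the lowest address.
The bytes are already most-significant first: 0x79779851.
0x79779851 = 2037880913.

2037880913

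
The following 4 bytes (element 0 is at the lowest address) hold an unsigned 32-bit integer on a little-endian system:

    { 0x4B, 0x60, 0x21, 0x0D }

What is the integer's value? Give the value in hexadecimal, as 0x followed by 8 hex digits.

Little-endian stores the least-significant byte at the lowest address.
Reassemble most-significant byte first: 0D 21 60 4B → 0x0D21604B.

0x0D21604B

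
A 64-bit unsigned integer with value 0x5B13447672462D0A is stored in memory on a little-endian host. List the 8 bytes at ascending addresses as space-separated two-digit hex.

Split into bytes (most-significant first): 5B 13 44 76 72 46 2D 0A.
Little-endian: lowest address holds the least-significant byte.
So at ascending addresses the bytes are 0A 2D 46 72 76 44 13 5B.

0A 2D 46 72 76 44 13 5B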